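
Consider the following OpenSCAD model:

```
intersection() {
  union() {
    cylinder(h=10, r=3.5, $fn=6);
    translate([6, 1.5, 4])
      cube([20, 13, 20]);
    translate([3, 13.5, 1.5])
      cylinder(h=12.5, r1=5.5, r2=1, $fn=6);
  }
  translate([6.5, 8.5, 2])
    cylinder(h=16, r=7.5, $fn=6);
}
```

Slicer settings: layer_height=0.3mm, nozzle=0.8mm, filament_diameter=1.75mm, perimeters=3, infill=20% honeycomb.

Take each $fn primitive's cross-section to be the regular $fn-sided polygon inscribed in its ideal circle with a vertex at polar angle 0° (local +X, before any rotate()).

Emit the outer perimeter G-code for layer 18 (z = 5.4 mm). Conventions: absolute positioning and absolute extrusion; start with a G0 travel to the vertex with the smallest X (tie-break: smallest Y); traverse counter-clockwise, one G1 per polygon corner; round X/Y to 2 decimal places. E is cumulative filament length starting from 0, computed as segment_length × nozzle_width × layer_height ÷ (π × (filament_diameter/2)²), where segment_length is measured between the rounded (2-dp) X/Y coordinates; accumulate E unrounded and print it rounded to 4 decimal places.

G0 X0.40 Y10.92 Z5.40
G1 X0.95 Y9.95 E0.1113
G1 X5.05 Y9.95 E0.5204
G1 X6.00 Y11.60 E0.7103
G1 X6.00 Y2.00 E1.6682
G1 X10.25 Y2.00 E2.0923
G1 X14.00 Y8.50 E2.8411
G1 X10.54 Y14.50 E3.5322
G1 X6.52 Y14.50 E3.9333
G1 X6.23 Y15.00 E3.9910
G1 X2.75 Y15.00 E4.3382
G1 X0.40 Y10.92 E4.8080

At z = 5.4 mm: the cylinder: section is a regular 6-gon, circumradius r=3.5; the cube at (6, 1.5) is present — its section is the full 20×13 rectangle; the cone at (3, 13.5): at t=0.312 of its height the radius interpolates to r₁+(r₂−r₁)t = 4.096, giving a regular 6-gon of that circumradius; Combining (union): the regions partially overlap (shared area 1.85 mm²), so overlapping operands fuse into one piece — 2 connected regions; the r=7.5 cylinder at (6.5, 8.5) contributes a regular 6-gon of circumradius 7.5; Keeping only the common overlap: the r=7.5 cylinder at (6.5, 8.5) partially overlaps the result so far; clipping to the common part keeps 99.98 mm² — 1 connected region. The outline is a single polygon with 11 vertices. Extrusion per mm of travel: 0.8 × 0.3 / (π × 0.875²) = 0.099780. Accumulating E over each segment gives final E = 4.8080.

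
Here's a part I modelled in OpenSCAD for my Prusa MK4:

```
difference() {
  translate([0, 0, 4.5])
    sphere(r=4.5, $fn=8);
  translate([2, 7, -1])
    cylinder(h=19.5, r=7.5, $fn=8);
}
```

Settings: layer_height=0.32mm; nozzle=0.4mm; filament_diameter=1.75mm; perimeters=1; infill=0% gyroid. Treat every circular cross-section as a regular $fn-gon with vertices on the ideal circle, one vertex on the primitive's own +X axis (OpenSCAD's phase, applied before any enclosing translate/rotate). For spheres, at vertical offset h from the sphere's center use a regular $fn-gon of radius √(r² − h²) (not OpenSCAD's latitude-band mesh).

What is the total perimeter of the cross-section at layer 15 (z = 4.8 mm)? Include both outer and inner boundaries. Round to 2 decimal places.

25.57 mm

At z = 4.8 mm: the r=4.5 sphere slices to a regular 8-gon of circumradius 4.490 (√(r²−h²) with h=0.3 from center) (perimeter = 2·8·4.490·sin(180°/8) = 27.49 mm); the cylinder at (2, 7): section is a regular 8-gon, circumradius r=7.5 (perimeter = 2·8·7.500·sin(180°/8) = 45.92 mm); After the difference (first − rest): starting from the r=4.5 sphere, the r=7.5 cylinder at (2, 7) partially overlaps it — only the 23.79 mm² overlap (of its 159.10 mm²) is removed, clipping the outline — boundary = 25.57 mm. Overall, the cross-section is a single solid region. Total boundary length (outer) = 25.57 mm.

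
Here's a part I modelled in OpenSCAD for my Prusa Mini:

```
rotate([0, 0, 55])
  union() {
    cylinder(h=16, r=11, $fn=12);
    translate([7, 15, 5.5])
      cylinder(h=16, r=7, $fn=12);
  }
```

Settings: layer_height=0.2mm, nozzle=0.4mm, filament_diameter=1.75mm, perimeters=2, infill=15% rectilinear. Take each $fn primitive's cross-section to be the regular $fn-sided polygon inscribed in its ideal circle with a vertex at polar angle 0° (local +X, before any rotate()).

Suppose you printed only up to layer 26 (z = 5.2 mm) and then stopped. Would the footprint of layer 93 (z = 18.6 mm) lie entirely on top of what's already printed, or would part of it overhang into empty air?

Compare the two slices. At z = 5.2: the r=11 cylinder gives a regular 12-gon of circumradius 11 (constant along its height) (area = (12/2)·11.000²·sin(360°/12) = 363.00 mm²); the cylinder at (7, 15) does not reach this height (z outside [5.5, 21.5]); Combining (union): only the r=11 cylinder is present, so the union is just that shape — area = 363.00 mm²; (rotated 55° about Z; rotation is an isometry so areas/perimeters/island counts are preserved). At z = 18.6: the cylinder does not reach this height (z outside [0, 16]); the cylinder at (7, 15): section is a regular 12-gon, circumradius r=7 (area = (12/2)·7.000²·sin(360°/12) = 147.00 mm²); Merging all regions: only the r=7 cylinder at (7, 15) is present, so the union is just that shape — area = 147.00 mm²; (rotated 55° about Z; rotation is an isometry so areas/perimeters/island counts are preserved). Checking containment: at z = 18.6 the cross-section extends beyond the z = 5.2 cross-section by about 143.02 mm².

part overhangs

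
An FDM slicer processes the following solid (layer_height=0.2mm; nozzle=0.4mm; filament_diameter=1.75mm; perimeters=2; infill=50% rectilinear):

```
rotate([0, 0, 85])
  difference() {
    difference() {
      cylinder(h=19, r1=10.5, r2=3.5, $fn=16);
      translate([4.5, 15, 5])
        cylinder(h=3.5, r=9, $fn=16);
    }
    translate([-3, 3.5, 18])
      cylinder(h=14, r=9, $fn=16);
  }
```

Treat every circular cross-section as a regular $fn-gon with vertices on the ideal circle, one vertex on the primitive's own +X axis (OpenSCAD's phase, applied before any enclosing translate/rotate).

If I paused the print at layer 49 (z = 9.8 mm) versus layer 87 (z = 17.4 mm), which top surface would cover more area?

Layer 49 (z = 9.8): the cone contributes a regular 16-gon of circumradius 6.889 (interpolated between r1=10.5 and r2=3.5 at t=0.516) (area = (16/2)·6.889²·sin(360°/16) = 145.31 mm²); the cylinder at (4.5, 15) does not reach this height (z outside [5, 8.5]); After the difference (first − rest): none of the subtracted shapes is present at this height, so the cone is unchanged — area = 145.31 mm²; the cylinder at (-3, 3.5) is not intersected at this z (z outside [18, 32]); After the difference (first − rest): none of the subtracted shapes is present at this height, so the result so far is unchanged — area = 145.31 mm²; (whole slice rotated 85° about Z — lengths, areas and connectivity unchanged). So its area = 145.31 mm². Layer 87 (z = 17.4): the cone: at t=0.916 of its height the radius interpolates to r₁+(r₂−r₁)t = 4.089, giving a regular 16-gon of that circumradius (area = (16/2)·4.089²·sin(360°/16) = 51.20 mm²); the cylinder at (4.5, 15) is not intersected at this z (z outside [5, 8.5]); Taking the first minus the rest: none of the subtracted shapes is present at this height, so the cone is unchanged — area = 51.20 mm²; the cylinder at (-3, 3.5) is absent (z outside [18, 32]); Taking the first minus the rest: none of the subtracted shapes is present at this height, so that combined region is unchanged — area = 51.20 mm²; (rotated 85° about Z; rotation is an isometry so areas/perimeters/island counts are preserved). So its area = 51.20 mm². Layer 49 is larger (145.31 vs 51.20 mm²).

layer 49 (z = 9.8 mm)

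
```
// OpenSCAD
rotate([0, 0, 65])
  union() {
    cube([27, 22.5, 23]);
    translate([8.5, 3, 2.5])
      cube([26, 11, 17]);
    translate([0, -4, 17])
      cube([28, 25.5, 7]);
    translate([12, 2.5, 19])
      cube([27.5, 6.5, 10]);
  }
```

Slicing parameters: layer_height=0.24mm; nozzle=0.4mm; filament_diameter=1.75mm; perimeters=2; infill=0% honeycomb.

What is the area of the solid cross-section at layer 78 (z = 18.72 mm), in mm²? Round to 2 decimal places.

812.50 mm²

At z = 18.72 mm: the cube is present — its section is the full 27×22.5 rectangle (area 607.50 mm²); the 26×11 cube at (8.5, 3) contributes its full rectangle (area 286.00 mm²); the cube at (0, -4) is present — its section is the full 28×25.5 rectangle (area 714.00 mm²); the cube at (12, 2.5) does not reach this height (z outside [19, 29]); Merging all regions: the regions partially overlap — summed areas 1607.50 mm² minus the doubly-counted overlap 795.00 mm² gives 812.50 mm² — area = 812.50 mm²; (rotated 65° about Z; rotation is an isometry so areas/perimeters/island counts are preserved). Overall, the cross-section is a single solid region. Net area = 812.50 mm².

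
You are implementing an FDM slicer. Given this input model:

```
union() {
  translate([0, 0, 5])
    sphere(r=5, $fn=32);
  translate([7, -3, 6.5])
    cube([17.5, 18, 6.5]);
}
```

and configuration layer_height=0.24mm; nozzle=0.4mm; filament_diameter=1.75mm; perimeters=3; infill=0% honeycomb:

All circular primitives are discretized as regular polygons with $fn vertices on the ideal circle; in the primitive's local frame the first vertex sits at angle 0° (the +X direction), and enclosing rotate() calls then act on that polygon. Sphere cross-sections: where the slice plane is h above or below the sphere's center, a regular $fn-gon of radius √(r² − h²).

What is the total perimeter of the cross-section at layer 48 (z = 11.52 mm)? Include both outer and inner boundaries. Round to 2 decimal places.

At z = 11.52 mm: the sphere is not intersected at this z (|z−center|=6.520 > r=5); the cube at (7, -3) (footprint 17.5×18) is included at this height (perimeter 71.00 mm); Merging all regions: only the 17.5×18 cube at (7, -3) is present, so the union is just that shape — boundary = 71.00 mm. Overall, the cross-section is a single solid region. Total boundary length (outer) = 71.00 mm.

71.00 mm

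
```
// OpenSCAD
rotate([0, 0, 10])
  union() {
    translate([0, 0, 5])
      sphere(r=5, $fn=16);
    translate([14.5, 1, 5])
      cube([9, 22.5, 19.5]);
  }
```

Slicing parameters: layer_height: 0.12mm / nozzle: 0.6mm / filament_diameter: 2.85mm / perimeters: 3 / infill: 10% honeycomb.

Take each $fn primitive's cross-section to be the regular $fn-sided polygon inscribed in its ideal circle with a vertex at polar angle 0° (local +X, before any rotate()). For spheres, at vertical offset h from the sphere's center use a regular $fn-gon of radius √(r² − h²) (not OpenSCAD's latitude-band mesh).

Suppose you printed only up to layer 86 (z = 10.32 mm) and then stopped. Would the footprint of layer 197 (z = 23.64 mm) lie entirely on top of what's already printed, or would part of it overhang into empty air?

entirely on top

Compare the two slices. At z = 10.32: the sphere is absent (|z−center|=5.320 > r=5); the cube at (14.5, 1) is present — its section is the full 9×22.5 rectangle (area 202.50 mm²); Taking the union: only the 9×22.5 cube at (14.5, 1) is present, so the union is just that shape — area = 202.50 mm²; (rotated 10° about Z; rotation is an isometry so areas/perimeters/island counts are preserved). At z = 23.64: the sphere does not reach this height (|z−center|=18.640 > r=5); the cube at (14.5, 1) is present — its section is the full 9×22.5 rectangle (area 202.50 mm²); Merging all regions: only the 9×22.5 cube at (14.5, 1) is present, so the union is just that shape — area = 202.50 mm²; (rotated 10° about Z; rotation is an isometry so areas/perimeters/island counts are preserved). Checking containment: the cross-section at z = 23.64 is a subset of the cross-section at z = 10.32.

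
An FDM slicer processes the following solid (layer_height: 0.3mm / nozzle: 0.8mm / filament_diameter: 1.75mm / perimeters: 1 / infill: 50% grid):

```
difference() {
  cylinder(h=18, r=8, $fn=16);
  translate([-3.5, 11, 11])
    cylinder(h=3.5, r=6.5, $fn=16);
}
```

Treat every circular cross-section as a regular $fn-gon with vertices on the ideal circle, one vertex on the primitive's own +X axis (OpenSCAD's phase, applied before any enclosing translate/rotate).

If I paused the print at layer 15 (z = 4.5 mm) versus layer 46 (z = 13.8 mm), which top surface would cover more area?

Layer 15 (z = 4.5): the r=8 cylinder contributes a regular 16-gon of circumradius 8 (area = (16/2)·8.000²·sin(360°/16) = 195.93 mm²); the cylinder at (-3.5, 11) is not intersected at this z (z outside [11, 14.5]); Taking the first minus the rest: none of the subtracted shapes is present at this height, so the r=8 cylinder is unchanged — area = 195.93 mm². So its area = 195.93 mm². Layer 46 (z = 13.8): the r=8 cylinder gives a regular 16-gon of circumradius 8 (constant along its height) (area = (16/2)·8.000²·sin(360°/16) = 195.93 mm²); the cylinder at (-3.5, 11): section is a regular 16-gon, circumradius r=6.5 (area = (16/2)·6.500²·sin(360°/16) = 129.35 mm²); After the difference (first − rest): starting from the r=8 cylinder (195.93 mm²), the r=6.5 cylinder at (-3.5, 11) partially overlaps it — only the 15.86 mm² overlap (of its 129.35 mm²) is removed, clipping the outline — area = 180.07 mm². So its area = 180.07 mm². Layer 15 is larger (195.93 vs 180.07 mm²).

layer 15 (z = 4.5 mm)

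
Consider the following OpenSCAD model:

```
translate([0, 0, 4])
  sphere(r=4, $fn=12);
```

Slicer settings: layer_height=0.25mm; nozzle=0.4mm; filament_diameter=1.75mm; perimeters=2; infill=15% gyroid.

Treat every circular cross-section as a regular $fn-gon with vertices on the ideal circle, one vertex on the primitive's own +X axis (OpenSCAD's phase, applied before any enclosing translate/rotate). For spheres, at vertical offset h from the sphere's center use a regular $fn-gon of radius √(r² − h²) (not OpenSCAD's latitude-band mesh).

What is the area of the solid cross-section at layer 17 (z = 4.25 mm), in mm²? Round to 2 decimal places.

47.81 mm²

At z = 4.25 mm: the sphere: section is a regular 12-gon, circumradius = √(r²−h²) = √(4²−0.25²) = 3.992 (area = (12/2)·3.992²·sin(360°/12) = 47.81 mm²). Overall, the cross-section is a single solid region. Net area = 47.81 mm².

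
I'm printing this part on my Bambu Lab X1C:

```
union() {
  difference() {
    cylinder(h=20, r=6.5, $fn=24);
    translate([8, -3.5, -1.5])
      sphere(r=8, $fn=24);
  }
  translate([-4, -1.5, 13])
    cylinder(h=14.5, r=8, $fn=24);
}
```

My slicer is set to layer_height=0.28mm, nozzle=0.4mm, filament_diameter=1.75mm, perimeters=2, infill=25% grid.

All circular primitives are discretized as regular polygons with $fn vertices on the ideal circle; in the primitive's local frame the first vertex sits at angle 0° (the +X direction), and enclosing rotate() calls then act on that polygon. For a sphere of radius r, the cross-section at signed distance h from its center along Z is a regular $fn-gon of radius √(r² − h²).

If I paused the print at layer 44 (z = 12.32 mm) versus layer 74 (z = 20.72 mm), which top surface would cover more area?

Layer 44 (z = 12.32): the r=6.5 cylinder contributes a regular 24-gon of circumradius 6.5 (area = (24/2)·6.500²·sin(360°/24) = 131.22 mm²); the sphere at (8, -3.5) does not reach this height (|z−center|=13.820 > r=8); Taking the first minus the rest: none of the subtracted shapes is present at this height, so the r=6.5 cylinder is unchanged — area = 131.22 mm²; the cylinder at (-4, -1.5) does not reach this height (z outside [13, 27.5]); Taking the union: only that combined region is present, so the union is just that shape — area = 131.22 mm². So its area = 131.22 mm². Layer 74 (z = 20.72): the cylinder is absent (z outside [0, 20]); the sphere at (8, -3.5) is not intersected at this z (|z−center|=22.220 > r=8); Subtracting the remaining from the first: the first operand is absent here, so nothing remains; the r=8 cylinder at (-4, -1.5) contributes a regular 24-gon of circumradius 8 (area = (24/2)·8.000²·sin(360°/24) = 198.77 mm²); Combining (union): only the r=8 cylinder at (-4, -1.5) is present, so the union is just that shape — area = 198.77 mm². So its area = 198.77 mm². Layer 74 is larger (198.77 vs 131.22 mm²).

layer 74 (z = 20.72 mm)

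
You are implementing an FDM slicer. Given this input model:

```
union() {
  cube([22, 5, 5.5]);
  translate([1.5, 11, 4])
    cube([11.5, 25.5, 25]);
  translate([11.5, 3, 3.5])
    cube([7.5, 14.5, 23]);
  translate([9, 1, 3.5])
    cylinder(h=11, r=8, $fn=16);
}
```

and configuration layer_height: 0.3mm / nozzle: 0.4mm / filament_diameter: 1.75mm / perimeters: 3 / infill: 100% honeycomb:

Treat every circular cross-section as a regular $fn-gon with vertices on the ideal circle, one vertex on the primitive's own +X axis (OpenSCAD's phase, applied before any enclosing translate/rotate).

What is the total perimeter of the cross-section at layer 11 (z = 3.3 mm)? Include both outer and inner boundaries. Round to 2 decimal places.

At z = 3.3 mm: the 22×5 cube contributes its full rectangle (perimeter 54.00 mm); the cube at (1.5, 11) is absent (z outside [4, 29]); the cube at (11.5, 3) is not intersected at this z (z outside [3.5, 26.5]); the cylinder at (9, 1) is not intersected at this z (z outside [3.5, 14.5]); Combining (union): only the 22×5 cube is present, so the union is just that shape — boundary = 54.00 mm. Overall, the cross-section is a single solid region. Total boundary length (outer) = 54.00 mm.

54.00 mm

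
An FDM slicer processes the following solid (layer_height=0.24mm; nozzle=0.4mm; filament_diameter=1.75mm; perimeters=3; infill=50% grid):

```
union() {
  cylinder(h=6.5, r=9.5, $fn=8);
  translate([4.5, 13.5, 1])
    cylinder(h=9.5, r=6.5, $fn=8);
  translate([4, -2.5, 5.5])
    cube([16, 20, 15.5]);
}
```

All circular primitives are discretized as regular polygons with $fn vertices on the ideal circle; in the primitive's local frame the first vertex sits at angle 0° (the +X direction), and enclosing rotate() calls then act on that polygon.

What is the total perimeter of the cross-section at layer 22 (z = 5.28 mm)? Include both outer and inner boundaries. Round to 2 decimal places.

85.63 mm

At z = 5.28 mm: the cylinder: section is a regular 8-gon, circumradius r=9.5 (perimeter = 2·8·9.500·sin(180°/8) = 58.17 mm); the cylinder at (4.5, 13.5): section is a regular 8-gon, circumradius r=6.5 (perimeter = 2·8·6.500·sin(180°/8) = 39.80 mm); the cube at (4, -2.5) does not reach this height (z outside [5.5, 21]); Combining (union): the regions partially overlap (shared area 3.22 mm²), so the edge portions inside another operand are dropped and the merged outline is re-measured after clipping — boundary = 85.63 mm. Overall, the cross-section is a single solid region. Total boundary length (outer) = 85.63 mm.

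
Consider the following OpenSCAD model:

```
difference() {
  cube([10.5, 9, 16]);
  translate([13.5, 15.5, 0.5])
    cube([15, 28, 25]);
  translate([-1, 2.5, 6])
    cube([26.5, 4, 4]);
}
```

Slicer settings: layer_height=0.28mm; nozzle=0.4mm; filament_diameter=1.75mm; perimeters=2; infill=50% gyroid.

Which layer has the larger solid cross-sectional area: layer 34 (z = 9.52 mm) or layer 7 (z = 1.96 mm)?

layer 7 (z = 1.96 mm)

Layer 34 (z = 9.52): the 10.5×9 cube contributes its full rectangle (area 94.50 mm²); the 15×28 cube at (13.5, 15.5) contributes its full rectangle (area 420.00 mm²); the cube at (-1, 2.5) (footprint 26.5×4) is included at this height (area 106.00 mm²); After the difference (first − rest): starting from the 10.5×9 cube (94.50 mm²), the 15×28 cube at (13.5, 15.5) misses the remaining region (no effect); the 26.5×4 cube at (-1, 2.5) partially overlaps it — only the 42.00 mm² overlap (of its 106.00 mm²) is removed, clipping the outline — area = 52.50 mm². So its area = 52.50 mm². Layer 7 (z = 1.96): the cube (footprint 10.5×9) is included at this height (area 94.50 mm²); the cube at (13.5, 15.5) is present — its section is the full 15×28 rectangle (area 420.00 mm²); the cube at (-1, 2.5) is not intersected at this z (z outside [6, 10]); Taking the first minus the rest: starting from the 10.5×9 cube (94.50 mm²), the 15×28 cube at (13.5, 15.5) misses the remaining region (no effect) — area = 94.50 mm². So its area = 94.50 mm². Layer 7 is larger (94.50 vs 52.50 mm²).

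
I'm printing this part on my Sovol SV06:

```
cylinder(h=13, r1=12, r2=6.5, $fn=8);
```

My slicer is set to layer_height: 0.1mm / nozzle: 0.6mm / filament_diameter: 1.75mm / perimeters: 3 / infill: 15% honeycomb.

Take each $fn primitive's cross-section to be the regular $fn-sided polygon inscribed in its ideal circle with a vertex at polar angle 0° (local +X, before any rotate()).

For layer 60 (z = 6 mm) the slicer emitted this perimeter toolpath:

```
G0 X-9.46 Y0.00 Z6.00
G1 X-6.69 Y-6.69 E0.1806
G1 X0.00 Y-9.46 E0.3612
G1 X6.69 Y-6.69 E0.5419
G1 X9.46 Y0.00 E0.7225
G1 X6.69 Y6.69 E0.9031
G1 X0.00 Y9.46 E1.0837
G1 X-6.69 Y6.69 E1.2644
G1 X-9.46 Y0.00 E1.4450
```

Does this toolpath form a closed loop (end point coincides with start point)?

yes

Start point (G0): (-9.46, 0.00). End point (last G1): the path returns to the start — closed.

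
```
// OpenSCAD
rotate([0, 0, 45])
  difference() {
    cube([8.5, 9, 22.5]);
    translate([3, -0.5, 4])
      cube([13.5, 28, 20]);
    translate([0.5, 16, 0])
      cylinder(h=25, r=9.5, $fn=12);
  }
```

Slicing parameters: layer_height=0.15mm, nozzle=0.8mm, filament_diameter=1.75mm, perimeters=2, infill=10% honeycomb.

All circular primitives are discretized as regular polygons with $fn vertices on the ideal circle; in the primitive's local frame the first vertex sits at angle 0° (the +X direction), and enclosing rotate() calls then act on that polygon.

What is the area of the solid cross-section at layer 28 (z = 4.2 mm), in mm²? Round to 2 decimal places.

20.37 mm²

At z = 4.2 mm: the 8.5×9 cube contributes its full rectangle (area 76.50 mm²); the cube at (3, -0.5) is present — its section is the full 13.5×28 rectangle (area 378.00 mm²); the cylinder at (0.5, 16): section is a regular 12-gon, circumradius r=9.5 (area = (12/2)·9.500²·sin(360°/12) = 270.75 mm²); Subtracting the remaining from the first: starting from the 8.5×9 cube (76.50 mm²), the 13.5×28 cube at (3, -0.5) partially overlaps it — only the 49.50 mm² overlap (of its 378.00 mm²) is removed, clipping the outline; the r=9.5 cylinder at (0.5, 16) partially overlaps it — only the 6.63 mm² overlap (of its 270.75 mm²) is removed, clipping the outline — area = 20.37 mm²; (whole slice rotated 45° about Z — lengths, areas and connectivity unchanged). Overall, the cross-section is a single solid region. Net area = 20.37 mm².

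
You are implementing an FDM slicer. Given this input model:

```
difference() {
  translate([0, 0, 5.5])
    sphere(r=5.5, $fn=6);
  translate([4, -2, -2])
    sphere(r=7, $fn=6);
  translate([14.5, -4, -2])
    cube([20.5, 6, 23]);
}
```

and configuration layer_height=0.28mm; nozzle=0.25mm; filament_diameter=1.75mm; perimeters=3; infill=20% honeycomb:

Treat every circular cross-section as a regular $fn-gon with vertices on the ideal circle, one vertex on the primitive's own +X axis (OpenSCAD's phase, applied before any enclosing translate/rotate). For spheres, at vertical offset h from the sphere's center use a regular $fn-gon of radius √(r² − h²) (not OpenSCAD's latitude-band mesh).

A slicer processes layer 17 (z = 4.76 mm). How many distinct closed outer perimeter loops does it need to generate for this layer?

1

At z = 4.76 mm: the r=5.5 sphere contributes a regular 6-gon of circumradius √(5.5²−0.74²) = 5.450; the r=7 sphere at (4, -2) contributes a regular 6-gon of circumradius √(7²−6.76²) = 1.817; the cube at (14.5, -4) (footprint 20.5×6) is included at this height; After the difference (first − rest): starting from the r=5.5 sphere, the r=7 sphere at (4, -2) partially overlaps it — only the 5.18 mm² overlap (of its 8.58 mm²) is removed, clipping the outline; the 20.5×6 cube at (14.5, -4) misses the remaining region (no effect) — 1 connected region. The result has 1 disconnected region.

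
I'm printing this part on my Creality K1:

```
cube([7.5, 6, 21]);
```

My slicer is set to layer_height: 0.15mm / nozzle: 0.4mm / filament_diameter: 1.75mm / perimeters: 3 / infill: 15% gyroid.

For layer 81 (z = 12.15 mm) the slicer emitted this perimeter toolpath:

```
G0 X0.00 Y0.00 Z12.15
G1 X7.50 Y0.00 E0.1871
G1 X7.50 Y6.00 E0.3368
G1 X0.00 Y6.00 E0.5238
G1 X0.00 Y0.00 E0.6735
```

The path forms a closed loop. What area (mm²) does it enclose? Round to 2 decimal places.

Apply the shoelace formula to the sequence of (X, Y) vertices; enclosed area = 45.00 mm².

45.00 mm²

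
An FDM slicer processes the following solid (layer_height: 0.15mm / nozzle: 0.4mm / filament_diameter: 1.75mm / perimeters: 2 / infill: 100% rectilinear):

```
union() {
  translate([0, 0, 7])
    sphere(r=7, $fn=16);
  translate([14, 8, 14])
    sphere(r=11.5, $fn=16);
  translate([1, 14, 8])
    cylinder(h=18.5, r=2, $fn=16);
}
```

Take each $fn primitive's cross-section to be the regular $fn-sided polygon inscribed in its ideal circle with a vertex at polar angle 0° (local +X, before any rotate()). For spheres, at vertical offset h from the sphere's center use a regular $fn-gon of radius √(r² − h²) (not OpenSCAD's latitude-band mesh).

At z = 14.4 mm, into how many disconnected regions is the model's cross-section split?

2

At z = 14.4 mm: the sphere is absent (|z−center|=7.400 > r=7); the r=11.5 sphere at (14, 8) contributes a regular 16-gon of circumradius √(11.5²−0.4²) = 11.493; the r=2 cylinder at (1, 14) gives a regular 16-gon of circumradius 2 (constant along its height); Merging all regions: the 2 present regions are separate (no shared area or edge), so areas and boundary lengths simply add and each stays a separate island — 2 connected regions. The result has 2 disconnected regions.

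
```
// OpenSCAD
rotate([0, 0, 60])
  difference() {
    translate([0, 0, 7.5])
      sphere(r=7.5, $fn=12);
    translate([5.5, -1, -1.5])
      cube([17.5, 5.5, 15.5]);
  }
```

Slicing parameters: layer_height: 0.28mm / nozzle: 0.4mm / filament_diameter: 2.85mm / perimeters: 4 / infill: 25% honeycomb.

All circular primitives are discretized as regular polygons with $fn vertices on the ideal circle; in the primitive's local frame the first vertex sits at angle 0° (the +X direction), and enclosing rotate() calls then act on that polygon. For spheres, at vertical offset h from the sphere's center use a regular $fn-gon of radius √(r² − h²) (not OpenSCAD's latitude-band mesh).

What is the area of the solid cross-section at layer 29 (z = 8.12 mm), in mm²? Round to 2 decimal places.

159.80 mm²

At z = 8.12 mm: the r=7.5 sphere contributes a regular 12-gon of circumradius √(7.5²−0.62²) = 7.474 (area = (12/2)·7.474²·sin(360°/12) = 167.60 mm²); the 17.5×5.5 cube at (5.5, -1) contributes its full rectangle (area 96.25 mm²); Taking the first minus the rest: starting from the r=7.5 sphere (167.60 mm²), the 17.5×5.5 cube at (5.5, -1) partially overlaps it — only the 7.80 mm² overlap (of its 96.25 mm²) is removed, clipping the outline — area = 159.80 mm²; (whole slice rotated 60° about Z — lengths, areas and connectivity unchanged). Overall, the cross-section is a single solid region. Net area = 159.80 mm².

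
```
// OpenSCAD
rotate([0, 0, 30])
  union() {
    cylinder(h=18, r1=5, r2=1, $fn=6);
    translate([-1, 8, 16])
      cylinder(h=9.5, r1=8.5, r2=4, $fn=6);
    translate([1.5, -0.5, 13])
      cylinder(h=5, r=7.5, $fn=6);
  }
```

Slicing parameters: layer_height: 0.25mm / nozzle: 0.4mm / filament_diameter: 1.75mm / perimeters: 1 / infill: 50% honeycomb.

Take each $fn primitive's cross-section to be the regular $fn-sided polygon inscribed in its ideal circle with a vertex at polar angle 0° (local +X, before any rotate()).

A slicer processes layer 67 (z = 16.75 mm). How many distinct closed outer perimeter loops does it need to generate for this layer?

1

At z = 16.75 mm: the cone: at t=0.931 of its height the radius interpolates to r₁+(r₂−r₁)t = 1.278, giving a regular 6-gon of that circumradius; the cone at (-1, 8) contributes a regular 6-gon of circumradius 8.145 (interpolated between r1=8.5 and r2=4 at t=0.079); the r=7.5 cylinder at (1.5, -0.5) gives a regular 6-gon of circumradius 7.5 (constant along its height); Taking the union: the regions partially overlap (shared area 45.59 mm²), so overlapping operands fuse into one piece — 1 connected region; (whole slice rotated 30° about Z — lengths, areas and connectivity unchanged). The result has 1 disconnected region.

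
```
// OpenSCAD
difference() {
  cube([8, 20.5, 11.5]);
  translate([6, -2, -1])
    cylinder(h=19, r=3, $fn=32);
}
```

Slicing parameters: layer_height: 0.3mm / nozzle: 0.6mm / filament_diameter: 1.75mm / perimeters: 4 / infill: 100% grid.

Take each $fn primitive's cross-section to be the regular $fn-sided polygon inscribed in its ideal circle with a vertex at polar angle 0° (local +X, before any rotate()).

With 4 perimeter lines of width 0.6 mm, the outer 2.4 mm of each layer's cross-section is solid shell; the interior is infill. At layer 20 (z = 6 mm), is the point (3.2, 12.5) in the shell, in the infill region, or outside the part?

At z = 6 mm: the cube is present — its section is the full 8×20.5 rectangle; the r=3 cylinder at (6, -2) contributes a regular 32-gon of circumradius 3; Subtracting the remaining from the first: starting from the 8×20.5 cube, the r=3 cylinder at (6, -2) partially overlaps it — only the 3.02 mm² overlap (of its 28.09 mm²) is removed, clipping the outline — 1 connected region. Overall, the cross-section is a single solid region. The nearest boundary edge runs (0.00, 0.00)→(0.00, 20.50); distance from the point to it = 3.20 mm. The point is inside the cross-section and 3.20 mm from the nearest boundary — more than the 2.4 mm shell width (4 × 0.6), so it's in the infill interior.

infill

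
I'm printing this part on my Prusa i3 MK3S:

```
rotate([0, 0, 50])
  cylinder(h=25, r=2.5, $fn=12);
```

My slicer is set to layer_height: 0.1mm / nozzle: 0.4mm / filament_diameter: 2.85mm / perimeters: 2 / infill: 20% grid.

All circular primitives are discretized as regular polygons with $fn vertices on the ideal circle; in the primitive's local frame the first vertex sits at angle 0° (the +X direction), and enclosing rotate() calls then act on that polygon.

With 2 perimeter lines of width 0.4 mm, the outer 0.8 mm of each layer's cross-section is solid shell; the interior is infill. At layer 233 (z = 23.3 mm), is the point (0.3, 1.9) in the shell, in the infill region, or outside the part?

shell

At z = 23.3 mm: the r=2.5 cylinder contributes a regular 12-gon of circumradius 2.5; (whole slice rotated 50° about Z — lengths, areas and connectivity unchanged). Overall, the cross-section is a single solid region. Undo the 50° rotation: the query point maps to (1.648, 0.991) in the un-rotated model frame. The nearest boundary edge runs (2.17, 1.25)→(1.25, 2.17); distance from the point to it = 0.55 mm. The point is inside the cross-section, 0.55 mm from the nearest boundary — within the 0.8 mm shell band (2 × 0.4).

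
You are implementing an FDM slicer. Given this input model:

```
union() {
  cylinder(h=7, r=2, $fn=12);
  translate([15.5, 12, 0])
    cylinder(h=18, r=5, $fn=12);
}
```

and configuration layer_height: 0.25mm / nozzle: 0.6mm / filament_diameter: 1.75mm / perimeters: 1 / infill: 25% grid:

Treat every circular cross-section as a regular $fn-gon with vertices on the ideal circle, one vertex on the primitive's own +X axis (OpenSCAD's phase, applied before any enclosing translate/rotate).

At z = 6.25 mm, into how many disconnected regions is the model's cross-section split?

At z = 6.25 mm: the cylinder: section is a regular 12-gon, circumradius r=2; the r=5 cylinder at (15.5, 12) contributes a regular 12-gon of circumradius 5; Merging all regions: the 2 present regions are separate (no shared area or edge), so areas and boundary lengths simply add and each stays a separate island — 2 connected regions. The result has 2 disconnected regions.

2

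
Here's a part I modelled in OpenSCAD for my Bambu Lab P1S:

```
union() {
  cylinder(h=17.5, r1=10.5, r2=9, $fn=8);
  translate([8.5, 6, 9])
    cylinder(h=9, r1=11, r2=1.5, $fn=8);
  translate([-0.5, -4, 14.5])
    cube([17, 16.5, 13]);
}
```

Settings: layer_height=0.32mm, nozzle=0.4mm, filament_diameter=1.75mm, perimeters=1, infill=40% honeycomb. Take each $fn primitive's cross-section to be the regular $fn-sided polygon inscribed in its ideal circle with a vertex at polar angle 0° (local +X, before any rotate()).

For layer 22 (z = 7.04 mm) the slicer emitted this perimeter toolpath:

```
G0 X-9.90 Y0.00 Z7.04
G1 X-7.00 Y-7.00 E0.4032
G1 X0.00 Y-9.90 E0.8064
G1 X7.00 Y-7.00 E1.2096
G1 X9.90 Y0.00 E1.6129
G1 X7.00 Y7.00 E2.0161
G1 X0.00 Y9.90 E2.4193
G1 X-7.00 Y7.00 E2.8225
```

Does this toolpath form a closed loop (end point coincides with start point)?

Start point (G0): (-9.90, 0.00). End point (last G1): the path does not return to the start — open.

no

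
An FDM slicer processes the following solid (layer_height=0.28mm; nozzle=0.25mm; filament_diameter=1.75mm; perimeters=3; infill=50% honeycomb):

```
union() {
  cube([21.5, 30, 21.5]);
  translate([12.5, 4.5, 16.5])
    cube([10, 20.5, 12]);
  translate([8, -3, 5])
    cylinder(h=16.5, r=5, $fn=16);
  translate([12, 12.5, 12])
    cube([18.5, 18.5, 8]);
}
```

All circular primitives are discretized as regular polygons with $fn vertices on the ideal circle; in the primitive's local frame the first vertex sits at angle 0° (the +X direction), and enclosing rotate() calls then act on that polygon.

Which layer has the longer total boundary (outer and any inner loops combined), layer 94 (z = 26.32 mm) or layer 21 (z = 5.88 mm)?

Layer 94 (z = 26.32): the cube does not reach this height (z outside [0, 21.5]); the cube at (12.5, 4.5) (footprint 10×20.5) is included at this height (perimeter 61.00 mm); the cylinder at (8, -3) is not intersected at this z (z outside [5, 21.5]); the cube at (12, 12.5) is not intersected at this z (z outside [12, 20]); Merging all regions: only the 10×20.5 cube at (12.5, 4.5) is present, so the union is just that shape — boundary = 61.00 mm. So its perimeter = 61.00 mm. Layer 21 (z = 5.88): the cube (footprint 21.5×30) is included at this height (perimeter 103.00 mm); the cube at (12.5, 4.5) does not reach this height (z outside [16.5, 28.5]); the cylinder at (8, -3): section is a regular 16-gon, circumradius r=5 (perimeter = 2·16·5.000·sin(180°/16) = 31.21 mm); the cube at (12, 12.5) does not reach this height (z outside [12, 20]); Taking the union: the regions partially overlap (shared area 10.61 mm²), so the edge portions inside another operand are dropped and the merged outline is re-measured after clipping — boundary = 117.34 mm. So its perimeter = 117.34 mm. Layer 21 is larger (117.34 vs 61.00 mm).

layer 21 (z = 5.88 mm)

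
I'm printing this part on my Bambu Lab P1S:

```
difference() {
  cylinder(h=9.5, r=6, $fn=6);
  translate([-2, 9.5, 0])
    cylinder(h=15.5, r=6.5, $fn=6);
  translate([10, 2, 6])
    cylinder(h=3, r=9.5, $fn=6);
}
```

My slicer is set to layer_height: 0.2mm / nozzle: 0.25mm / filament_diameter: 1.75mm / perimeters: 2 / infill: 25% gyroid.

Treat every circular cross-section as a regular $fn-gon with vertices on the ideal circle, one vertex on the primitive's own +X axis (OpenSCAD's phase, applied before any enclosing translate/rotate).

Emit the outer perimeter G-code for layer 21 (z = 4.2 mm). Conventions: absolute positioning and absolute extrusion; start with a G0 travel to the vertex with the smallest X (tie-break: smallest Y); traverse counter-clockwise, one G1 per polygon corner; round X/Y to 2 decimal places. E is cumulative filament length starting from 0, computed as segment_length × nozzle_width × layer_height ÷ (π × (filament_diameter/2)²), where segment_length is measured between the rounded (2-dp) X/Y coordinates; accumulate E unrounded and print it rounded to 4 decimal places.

G0 X-6.00 Y0.00 Z4.20
G1 X-3.00 Y-5.20 E0.1248
G1 X3.00 Y-5.20 E0.2495
G1 X6.00 Y0.00 E0.3743
G1 X3.00 Y5.20 E0.4991
G1 X2.02 Y5.20 E0.5195
G1 X1.25 Y3.87 E0.5514
G1 X-3.77 Y3.87 E0.6558
G1 X-6.00 Y0.00 E0.7486

At z = 4.2 mm: the cylinder: section is a regular 6-gon, circumradius r=6; the cylinder at (-2, 9.5): section is a regular 6-gon, circumradius r=6.5; the cylinder at (10, 2) is absent (z outside [6, 9]); Subtracting the remaining from the first: starting from the r=6 cylinder, the r=6.5 cylinder at (-2, 9.5) partially overlaps it — only the 6.65 mm² overlap (of its 109.77 mm²) is removed, clipping the outline — 1 connected region. The outline is a single polygon with 8 vertices. Extrusion per mm of travel: 0.25 × 0.2 / (π × 0.875²) = 0.020788. Accumulating E over each segment gives final E = 0.7486.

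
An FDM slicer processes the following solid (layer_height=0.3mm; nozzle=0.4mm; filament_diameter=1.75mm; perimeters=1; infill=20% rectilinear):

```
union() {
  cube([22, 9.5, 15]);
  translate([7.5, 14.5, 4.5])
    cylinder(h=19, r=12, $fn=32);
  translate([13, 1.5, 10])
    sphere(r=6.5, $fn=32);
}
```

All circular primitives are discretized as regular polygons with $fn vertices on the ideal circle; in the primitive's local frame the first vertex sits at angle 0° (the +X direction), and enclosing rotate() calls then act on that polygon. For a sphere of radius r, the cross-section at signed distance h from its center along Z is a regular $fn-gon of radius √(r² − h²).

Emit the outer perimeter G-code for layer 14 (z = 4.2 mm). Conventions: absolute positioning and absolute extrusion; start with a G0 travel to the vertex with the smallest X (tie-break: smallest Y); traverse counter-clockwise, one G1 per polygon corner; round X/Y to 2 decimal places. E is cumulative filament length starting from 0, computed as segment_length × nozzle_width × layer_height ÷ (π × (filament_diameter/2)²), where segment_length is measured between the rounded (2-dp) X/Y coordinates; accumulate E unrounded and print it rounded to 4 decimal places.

At z = 4.2 mm: the 22×9.5 cube contributes its full rectangle; the cylinder at (7.5, 14.5) is absent (z outside [4.5, 23.5]); the sphere at (13, 1.5): section is a regular 32-gon, circumradius = √(r²−h²) = √(6.5²−5.8²) = 2.934; Taking the union: the regions partially overlap (shared area 21.81 mm²), so overlapping operands fuse into one piece — 1 connected region. The outline is a single polygon with 17 vertices. Extrusion per mm of travel: 0.4 × 0.3 / (π × 0.875²) = 0.049890. Accumulating E over each segment gives final E = 3.1942.

G0 X0.00 Y0.00 Z4.20
G1 X10.49 Y0.00 E0.5233
G1 X10.56 Y-0.13 E0.5307
G1 X10.93 Y-0.57 E0.5594
G1 X11.37 Y-0.94 E0.5881
G1 X11.88 Y-1.21 E0.6169
G1 X12.43 Y-1.38 E0.6456
G1 X13.00 Y-1.43 E0.6741
G1 X13.57 Y-1.38 E0.7027
G1 X14.12 Y-1.21 E0.7314
G1 X14.63 Y-0.94 E0.7602
G1 X15.07 Y-0.57 E0.7889
G1 X15.44 Y-0.13 E0.8176
G1 X15.51 Y0.00 E0.8249
G1 X22.00 Y0.00 E1.1487
G1 X22.00 Y9.50 E1.6227
G1 X0.00 Y9.50 E2.7202
G1 X0.00 Y0.00 E3.1942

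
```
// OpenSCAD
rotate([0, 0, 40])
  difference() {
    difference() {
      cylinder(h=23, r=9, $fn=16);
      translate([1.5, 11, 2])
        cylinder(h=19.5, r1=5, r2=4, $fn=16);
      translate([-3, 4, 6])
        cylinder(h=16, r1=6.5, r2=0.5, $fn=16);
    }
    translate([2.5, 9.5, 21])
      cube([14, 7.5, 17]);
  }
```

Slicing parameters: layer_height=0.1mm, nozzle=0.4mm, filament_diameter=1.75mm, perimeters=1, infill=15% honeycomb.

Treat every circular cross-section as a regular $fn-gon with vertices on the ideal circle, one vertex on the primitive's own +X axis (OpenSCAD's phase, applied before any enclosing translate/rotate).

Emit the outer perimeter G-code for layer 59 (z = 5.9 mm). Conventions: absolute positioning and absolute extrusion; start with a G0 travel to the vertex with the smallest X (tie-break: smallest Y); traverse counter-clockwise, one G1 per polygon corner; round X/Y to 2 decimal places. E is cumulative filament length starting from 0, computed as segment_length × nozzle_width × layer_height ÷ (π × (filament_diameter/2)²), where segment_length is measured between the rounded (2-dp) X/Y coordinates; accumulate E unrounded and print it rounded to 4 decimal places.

At z = 5.9 mm: the cylinder: section is a regular 16-gon, circumradius r=9; the cone at (1.5, 11): at t=0.200 of its height the radius interpolates to r₁+(r₂−r₁)t = 4.800, giving a regular 16-gon of that circumradius; the cone at (-3, 4) does not reach this height (z outside [6, 22]); Taking the first minus the rest: starting from the r=9 cylinder, the cone at (1.5, 11) partially overlaps it — only the 12.68 mm² overlap (of its 70.54 mm²) is removed, clipping the outline — 1 connected region; the cube at (2.5, 9.5) is not intersected at this z (z outside [21, 38]); Subtracting the remaining from the first: none of the subtracted shapes is present at this height, so that combined region is unchanged — 1 connected region; (whole slice rotated 40° about Z — lengths, areas and connectivity unchanged). The outline is a single polygon with 20 vertices. Extrusion per mm of travel: 0.4 × 0.1 / (π × 0.875²) = 0.016630. Accumulating E over each segment gives final E = 0.9474.

G0 X-8.97 Y0.78 Z5.90
G1 X-8.58 Y-2.71 E0.0584
G1 X-6.89 Y-5.79 E0.1168
G1 X-4.16 Y-7.98 E0.1750
G1 X-0.78 Y-8.97 E0.2336
G1 X2.71 Y-8.58 E0.2920
G1 X5.79 Y-6.89 E0.3504
G1 X7.98 Y-4.16 E0.4086
G1 X8.97 Y-0.78 E0.4672
G1 X8.58 Y2.71 E0.5256
G1 X6.89 Y5.79 E0.5840
G1 X4.16 Y7.98 E0.6422
G1 X0.78 Y8.97 E0.7008
G1 X-1.21 Y8.75 E0.7341
G1 X-1.66 Y7.17 E0.7614
G1 X-2.84 Y5.71 E0.7926
G1 X-4.48 Y4.81 E0.8237
G1 X-6.34 Y4.61 E0.8549
G1 X-7.38 Y4.91 E0.8729
G1 X-7.98 Y4.16 E0.8888
G1 X-8.97 Y0.78 E0.9474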